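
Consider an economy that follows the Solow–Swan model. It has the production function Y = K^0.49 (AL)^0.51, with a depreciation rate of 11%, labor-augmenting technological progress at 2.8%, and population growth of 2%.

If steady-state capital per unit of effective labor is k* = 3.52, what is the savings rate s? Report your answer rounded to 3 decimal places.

At the steady state, Δk = 0, so s·k^α = (n + g + δ)·k.
So s / (n + g + δ) = (k*)^(1−α) = 3.52^0.51 = 1.8999.
Therefore s = 1.8999 × (n + g + δ) = 1.8999 × 0.158 = 0.3002.

s ≈ 0.300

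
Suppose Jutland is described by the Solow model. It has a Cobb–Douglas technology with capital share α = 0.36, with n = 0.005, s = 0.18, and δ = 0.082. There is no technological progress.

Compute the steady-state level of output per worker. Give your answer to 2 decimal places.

At the steady state, Δk = 0, so s·k^α = (n + δ)·k.
Dividing both sides by k: k^(1−α) = s / (n + δ).
k^0.64 = 0.18 / (0.005 + 0.082) = 0.18 / 0.087 = 2.0690
k* = 2.0690^(1/0.64) ≈ 3.1144
y* = (k*)^α = 3.1144^0.36 ≈ 1.5053

y* = 1.51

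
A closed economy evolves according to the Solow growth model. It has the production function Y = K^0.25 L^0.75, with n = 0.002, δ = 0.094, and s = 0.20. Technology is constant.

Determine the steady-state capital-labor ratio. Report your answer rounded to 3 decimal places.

Steady state requires s·f(k) = (n + δ)·k, i.e. s·k^α = (n + δ)·k.
Dividing both sides by k: k^(1−α) = s / (n + δ).
k^0.75 = 0.20 / (0.002 + 0.094) = 0.20 / 0.096 = 2.0833
k* = 2.0833^(1/0.75) ≈ 2.6607

k* ≈ 2.661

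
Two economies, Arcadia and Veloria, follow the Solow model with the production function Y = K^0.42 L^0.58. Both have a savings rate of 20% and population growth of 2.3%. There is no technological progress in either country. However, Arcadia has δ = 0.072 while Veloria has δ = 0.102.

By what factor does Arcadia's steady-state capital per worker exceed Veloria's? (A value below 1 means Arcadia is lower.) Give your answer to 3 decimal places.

k*_A / k*_V ≈ 1.605

Steady-state k* = [s/(n + δ)]^(1/(1−α)), so the ratio is [ (s_A/(n + δ)_A) / (s_V/(n + δ)_V) ]^1.7241.
s_A/(n + δ)_A = 0.20/0.095 = 2.1053; s_V/(n + δ)_V = 0.20/0.125 = 1.6000.
Ratio = (2.1053/1.6000)^1.7241 = 1.3158^1.7241 ≈ 1.6051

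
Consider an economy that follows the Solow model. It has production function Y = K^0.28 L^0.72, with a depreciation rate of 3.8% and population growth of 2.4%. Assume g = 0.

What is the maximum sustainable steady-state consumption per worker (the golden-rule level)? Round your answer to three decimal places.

At the golden rule, f'(k) = n + δ, so α·k^(α−1) = n + δ and k_gold = (α/(n + δ))^(1/(1−α)).
k_gold = (0.28/0.062)^(1/0.72) = 4.5161^1.3889 ≈ 8.1171
c_gold = f(k_gold) − (n + δ)·k_gold = 1.7973 − 0.062×8.1171 ≈ 1.2940

c_gold ≈ 1.294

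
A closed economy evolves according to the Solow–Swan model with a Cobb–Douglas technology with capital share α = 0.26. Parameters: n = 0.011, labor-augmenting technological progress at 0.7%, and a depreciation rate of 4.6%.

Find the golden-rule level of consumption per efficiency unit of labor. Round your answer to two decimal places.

c_gold ≈ 1.21

At the golden rule, f'(k) = n + g + δ, so α·k^(α−1) = n + g + δ and k_gold = (α/(n + g + δ))^(1/(1−α)).
k_gold = (0.26/0.064)^(1/0.74) = 4.0625^1.3514 ≈ 6.6485
c_gold = f(k_gold) − (n + g + δ)·k_gold = 1.6365 − 0.064×6.6485 ≈ 1.2110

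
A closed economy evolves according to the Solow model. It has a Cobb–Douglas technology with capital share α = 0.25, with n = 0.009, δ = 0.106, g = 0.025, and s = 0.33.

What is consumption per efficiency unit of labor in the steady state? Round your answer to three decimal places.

c* ≈ 0.892

Steady state requires s·f(k) = (n + g + δ)·k, i.e. s·k^α = (n + g + δ)·k.
Dividing both sides by k: k^(1−α) = s / (n + g + δ).
k^0.75 = 0.33 / (0.009 + 0.025 + 0.106) = 0.33 / 0.140 = 2.3571
k* = 2.3571^(1/0.75) ≈ 3.1369
y* = (k*)^α = 3.1369^0.25 ≈ 1.3308
c* = (1 − s)·y* = (1 − 0.33) × 1.3308 ≈ 0.8916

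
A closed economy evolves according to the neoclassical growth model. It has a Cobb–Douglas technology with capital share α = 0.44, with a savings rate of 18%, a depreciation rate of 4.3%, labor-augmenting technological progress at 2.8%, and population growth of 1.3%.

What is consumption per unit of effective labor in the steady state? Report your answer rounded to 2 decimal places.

In steady state, investment equals break-even investment: s·k^α = (n + g + δ)·k.
Dividing both sides by k: k^(1−α) = s / (n + g + δ).
k^0.56 = 0.18 / (0.013 + 0.028 + 0.043) = 0.18 / 0.084 = 2.1429
k* = 2.1429^(1/0.56) ≈ 3.9001
y* = (k*)^α = 3.9001^0.44 ≈ 1.8200
c* = (1 − s)·y* = (1 − 0.18) × 1.8200 ≈ 1.4924

c* = 1.49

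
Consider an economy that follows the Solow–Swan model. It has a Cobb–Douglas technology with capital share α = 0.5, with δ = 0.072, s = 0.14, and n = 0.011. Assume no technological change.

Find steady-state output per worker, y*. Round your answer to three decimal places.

y* = 1.687

In steady state, investment equals break-even investment: s·k^α = (n + δ)·k.
Dividing both sides by k: k^(1−α) = s / (n + δ).
k^0.5 = 0.14 / (0.011 + 0.072) = 0.14 / 0.083 = 1.6867
k* = 1.6867^(1/0.5) ≈ 2.8450
y* = (k*)^α = 2.8450^0.5 ≈ 1.6867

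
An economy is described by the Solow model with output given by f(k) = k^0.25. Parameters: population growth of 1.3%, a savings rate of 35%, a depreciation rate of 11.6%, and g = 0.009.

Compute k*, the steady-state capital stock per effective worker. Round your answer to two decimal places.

k* ≈ 3.46

At the steady state, Δk = 0, so s·k^α = (n + g + δ)·k.
Rearranging, k^(1−α) = s / (n + g + δ).
k^0.75 = 0.35 / (0.013 + 0.009 + 0.116) = 0.35 / 0.138 = 2.5362
k* = 2.5362^(1/0.75) ≈ 3.4587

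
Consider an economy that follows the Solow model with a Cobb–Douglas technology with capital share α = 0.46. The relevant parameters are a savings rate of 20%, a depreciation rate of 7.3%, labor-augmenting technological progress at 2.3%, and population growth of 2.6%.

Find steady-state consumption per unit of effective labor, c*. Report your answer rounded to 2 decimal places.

At the steady state, Δk = 0, so s·k^α = (n + g + δ)·k.
Dividing both sides by k: k^(1−α) = s / (n + g + δ).
k^0.54 = 0.20 / (0.026 + 0.023 + 0.073) = 0.20 / 0.122 = 1.6393
k* = 1.6393^(1/0.54) ≈ 2.4976
y* = (k*)^α = 2.4976^0.46 ≈ 1.5236
c* = (1 − s)·y* = (1 − 0.20) × 1.5236 ≈ 1.2189

c* = 1.22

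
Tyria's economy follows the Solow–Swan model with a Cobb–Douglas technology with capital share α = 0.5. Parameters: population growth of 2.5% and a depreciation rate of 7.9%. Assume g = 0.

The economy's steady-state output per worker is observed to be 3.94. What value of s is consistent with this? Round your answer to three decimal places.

In steady state, investment equals break-even investment: s·k^α = (n + δ)·k.
Since y* = [s/(n + δ)]^(α/(1−α)), we have s/(n + δ) = (y*)^((1−α)/α) = 3.94^1 = 3.9400.
Therefore s = 3.9400 × (n + δ) = 3.9400 × 0.104 = 0.4098.

s ≈ 0.410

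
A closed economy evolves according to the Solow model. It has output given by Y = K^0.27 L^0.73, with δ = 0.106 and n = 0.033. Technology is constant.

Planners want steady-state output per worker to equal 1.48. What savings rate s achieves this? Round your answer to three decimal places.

In steady state, investment equals break-even investment: s·k^α = (n + δ)·k.
Since y* = [s/(n + δ)]^(α/(1−α)), we have s/(n + δ) = (y*)^((1−α)/α) = 1.48^2.7037 = 2.8863.
Therefore s = 2.8863 × (n + δ) = 2.8863 × 0.139 = 0.4012.

s ≈ 0.401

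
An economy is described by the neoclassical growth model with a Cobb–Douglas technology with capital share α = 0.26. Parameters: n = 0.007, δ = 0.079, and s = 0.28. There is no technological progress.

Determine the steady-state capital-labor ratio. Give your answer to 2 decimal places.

k* ≈ 4.93

In steady state, investment equals break-even investment: s·k^α = (n + δ)·k.
Dividing both sides by k: k^(1−α) = s / (n + δ).
k^0.74 = 0.28 / (0.007 + 0.079) = 0.28 / 0.086 = 3.2558
k* = 3.2558^(1/0.74) ≈ 4.9292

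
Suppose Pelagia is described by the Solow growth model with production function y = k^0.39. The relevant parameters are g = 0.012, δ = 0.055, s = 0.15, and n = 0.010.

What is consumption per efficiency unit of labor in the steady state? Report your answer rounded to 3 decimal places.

Steady state requires s·f(k) = (n + g + δ)·k, i.e. s·k^α = (n + g + δ)·k.
Dividing both sides by k: k^(1−α) = s / (n + g + δ).
k^0.61 = 0.15 / (0.010 + 0.012 + 0.055) = 0.15 / 0.077 = 1.9481
k* = 1.9481^(1/0.61) ≈ 2.9838
y* = (k*)^α = 2.9838^0.39 ≈ 1.5317
c* = (1 − s)·y* = (1 − 0.15) × 1.5317 ≈ 1.3019

c* ≈ 1.302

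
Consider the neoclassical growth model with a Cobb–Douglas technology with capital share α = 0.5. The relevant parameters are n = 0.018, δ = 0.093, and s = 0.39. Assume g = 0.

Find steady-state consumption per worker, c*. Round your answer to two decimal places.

c* ≈ 2.14

In steady state, investment equals break-even investment: s·k^α = (n + δ)·k.
Dividing both sides by k: k^(1−α) = s / (n + δ).
k^0.5 = 0.39 / (0.018 + 0.093) = 0.39 / 0.111 = 3.5135
k* = 3.5135^(1/0.5) ≈ 12.3447
y* = (k*)^α = 12.3447^0.5 ≈ 3.5135
c* = (1 − s)·y* = (1 − 0.39) × 3.5135 ≈ 2.1432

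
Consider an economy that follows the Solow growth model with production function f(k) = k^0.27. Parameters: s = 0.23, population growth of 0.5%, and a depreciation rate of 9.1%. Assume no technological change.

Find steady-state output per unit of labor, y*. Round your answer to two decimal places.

Steady state requires s·f(k) = (n + δ)·k, i.e. s·k^α = (n + δ)·k.
Dividing both sides by k: k^(1−α) = s / (n + δ).
k^0.73 = 0.23 / (0.005 + 0.091) = 0.23 / 0.096 = 2.3958
k* = 2.3958^(1/0.73) ≈ 3.3098
y* = (k*)^α = 3.3098^0.27 ≈ 1.3815

y* ≈ 1.38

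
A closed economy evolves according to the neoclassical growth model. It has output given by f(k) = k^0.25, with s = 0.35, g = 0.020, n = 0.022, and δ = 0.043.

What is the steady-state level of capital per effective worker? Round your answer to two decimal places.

At the steady state, Δk = 0, so s·k^α = (n + g + δ)·k.
Rearranging, k^(1−α) = s / (n + g + δ).
k^0.75 = 0.35 / (0.022 + 0.020 + 0.043) = 0.35 / 0.085 = 4.1176
k* = 4.1176^(1/0.75) ≈ 6.5997

k* ≈ 6.60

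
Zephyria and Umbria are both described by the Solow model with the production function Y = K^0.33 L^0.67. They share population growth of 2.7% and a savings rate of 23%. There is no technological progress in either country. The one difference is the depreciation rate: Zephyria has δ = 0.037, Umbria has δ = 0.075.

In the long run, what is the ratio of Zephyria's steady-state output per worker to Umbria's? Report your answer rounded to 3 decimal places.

Steady-state y* = [s/(n + δ)]^(α/(1−α)), so the ratio is [ (s_Z/(n + δ)_Z) / (s_U/(n + δ)_U) ]^0.4925.
s_Z/(n + δ)_Z = 0.23/0.064 = 3.5938; s_U/(n + δ)_U = 0.23/0.102 = 2.2549.
Ratio = (3.5938/2.2549)^0.4925 = 1.5938^0.4925 ≈ 1.2581

y*_Z / y*_U ≈ 1.258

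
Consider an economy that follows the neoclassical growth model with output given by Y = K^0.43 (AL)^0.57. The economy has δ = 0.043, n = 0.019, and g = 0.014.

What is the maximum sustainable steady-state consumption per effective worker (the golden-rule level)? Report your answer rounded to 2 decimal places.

At the golden rule, f'(k) = n + g + δ, so α·k^(α−1) = n + g + δ and k_gold = (α/(n + g + δ))^(1/(1−α)).
k_gold = (0.43/0.076)^(1/0.57) = 5.6579^1.7544 ≈ 20.9150
c_gold = f(k_gold) − (n + g + δ)·k_gold = 3.6966 − 0.076×20.9150 ≈ 2.1071

c_gold ≈ 2.11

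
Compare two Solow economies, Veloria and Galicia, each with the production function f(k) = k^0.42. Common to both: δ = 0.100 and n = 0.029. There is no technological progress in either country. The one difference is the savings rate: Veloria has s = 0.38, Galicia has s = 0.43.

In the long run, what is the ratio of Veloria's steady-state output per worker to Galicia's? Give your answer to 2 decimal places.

y*_V / y*_G ≈ 0.91

Steady-state y* = [s/(n + δ)]^(α/(1−α)), so the ratio is [ (s_V/(n + δ)_V) / (s_G/(n + δ)_G) ]^0.7241.
s_V/(n + δ)_V = 0.38/0.129 = 2.9457; s_G/(n + δ)_G = 0.43/0.129 = 3.3333.
Ratio = (2.9457/3.3333)^0.7241 = 0.8837^0.7241 ≈ 0.9144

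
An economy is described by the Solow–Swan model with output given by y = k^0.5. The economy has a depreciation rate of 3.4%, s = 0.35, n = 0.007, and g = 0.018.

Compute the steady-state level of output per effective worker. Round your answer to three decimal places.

y* = 5.932

In steady state, investment equals break-even investment: s·k^α = (n + g + δ)·k.
Rearranging, k^(1−α) = s / (n + g + δ).
k^0.5 = 0.35 / (0.007 + 0.018 + 0.034) = 0.35 / 0.059 = 5.9322
k* = 5.9322^(1/0.5) ≈ 35.1910
y* = (k*)^α = 35.1910^0.5 ≈ 5.9322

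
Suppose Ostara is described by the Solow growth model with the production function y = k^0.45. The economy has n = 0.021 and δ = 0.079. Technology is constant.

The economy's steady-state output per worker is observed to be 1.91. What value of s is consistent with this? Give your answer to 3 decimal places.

In steady state, investment equals break-even investment: s·k^α = (n + δ)·k.
Since y* = [s/(n + δ)]^(α/(1−α)), we have s/(n + δ) = (y*)^((1−α)/α) = 1.91^1.2222 = 2.2054.
Therefore s = 2.2054 × (n + δ) = 2.2054 × 0.100 = 0.2205.

s ≈ 0.221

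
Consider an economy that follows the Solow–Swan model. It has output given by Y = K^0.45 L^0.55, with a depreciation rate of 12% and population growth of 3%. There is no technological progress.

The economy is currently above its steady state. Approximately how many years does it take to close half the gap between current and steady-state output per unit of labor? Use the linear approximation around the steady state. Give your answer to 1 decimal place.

Near the steady state the convergence rate is λ = (1 − α)(n + δ).
λ = (1 − 0.45) × 0.150 = 0.55 × 0.150 = 0.0825
Half-life = ln 2 / λ = 0.6931 / 0.0825 ≈ 8.40 years

about 8.4 years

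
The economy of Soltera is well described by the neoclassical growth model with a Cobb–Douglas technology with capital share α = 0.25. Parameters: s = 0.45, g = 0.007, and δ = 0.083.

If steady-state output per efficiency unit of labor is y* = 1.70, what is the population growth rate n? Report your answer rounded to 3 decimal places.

n ≈ 0.002

At the steady state, Δk = 0, so s·k^α = (n + g + δ)·k.
Since y* = [s/(n + g + δ)]^(α/(1−α)), we have s/(n + g + δ) = (y*)^((1−α)/α) = 1.70^3 = 4.9130.
Therefore n + g + δ = s / 4.9130 = 0.45 / 4.9130 = 0.0916, so n = 0.0916 − 0.090 = 0.0016.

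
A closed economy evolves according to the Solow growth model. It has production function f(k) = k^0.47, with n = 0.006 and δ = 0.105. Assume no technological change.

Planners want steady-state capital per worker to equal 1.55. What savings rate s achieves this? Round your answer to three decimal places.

Steady state requires s·f(k) = (n + δ)·k, i.e. s·k^α = (n + δ)·k.
So s / (n + δ) = (k*)^(1−α) = 1.55^0.53 = 1.2615.
Therefore s = 1.2615 × (n + δ) = 1.2615 × 0.111 = 0.1400.

s ≈ 0.140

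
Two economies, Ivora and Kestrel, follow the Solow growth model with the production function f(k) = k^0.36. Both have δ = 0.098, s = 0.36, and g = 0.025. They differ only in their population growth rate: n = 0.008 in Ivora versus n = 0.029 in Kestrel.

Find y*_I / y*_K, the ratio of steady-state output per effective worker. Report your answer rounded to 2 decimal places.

Steady-state y* = [s/(n + g + δ)]^(α/(1−α)), so the ratio is [ (s_I/(n + g + δ)_I) / (s_K/(n + g + δ)_K) ]^0.5625.
s_I/(n + g + δ)_I = 0.36/0.131 = 2.7481; s_K/(n + g + δ)_K = 0.36/0.152 = 2.3684.
Ratio = (2.7481/2.3684)^0.5625 = 1.1603^0.5625 ≈ 1.0872

y*_I / y*_K ≈ 1.09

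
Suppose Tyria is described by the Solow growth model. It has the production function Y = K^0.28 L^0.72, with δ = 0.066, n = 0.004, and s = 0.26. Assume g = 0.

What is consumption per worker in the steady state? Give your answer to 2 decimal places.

In steady state, investment equals break-even investment: s·k^α = (n + δ)·k.
Rearranging, k^(1−α) = s / (n + δ).
k^0.72 = 0.26 / (0.004 + 0.066) = 0.26 / 0.070 = 3.7143
k* = 3.7143^(1/0.72) ≈ 6.1872
y* = (k*)^α = 6.1872^0.28 ≈ 1.6658
c* = (1 − s)·y* = (1 − 0.26) × 1.6658 ≈ 1.2327

c* ≈ 1.23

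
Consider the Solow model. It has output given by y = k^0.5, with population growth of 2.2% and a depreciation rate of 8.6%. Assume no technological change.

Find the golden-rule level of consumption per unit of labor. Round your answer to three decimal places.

c_gold ≈ 2.315

At the golden rule, f'(k) = n + δ, so α·k^(α−1) = n + δ and k_gold = (α/(n + δ))^(1/(1−α)).
k_gold = (0.5/0.108)^(1/0.5) = 4.6296^2 ≈ 21.4332
c_gold = f(k_gold) − (n + δ)·k_gold = 4.6296 − 0.108×21.4332 ≈ 2.3148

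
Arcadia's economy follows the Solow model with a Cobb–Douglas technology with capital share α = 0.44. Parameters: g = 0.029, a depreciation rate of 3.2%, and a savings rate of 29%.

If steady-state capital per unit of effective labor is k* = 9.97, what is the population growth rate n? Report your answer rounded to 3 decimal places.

In steady state, investment equals break-even investment: s·k^α = (n + g + δ)·k.
So s / (n + g + δ) = (k*)^(1−α) = 9.97^0.56 = 3.6247.
Therefore n + g + δ = s / 3.6247 = 0.29 / 3.6247 = 0.0800, so n = 0.0800 − 0.061 = 0.0190.

n ≈ 0.019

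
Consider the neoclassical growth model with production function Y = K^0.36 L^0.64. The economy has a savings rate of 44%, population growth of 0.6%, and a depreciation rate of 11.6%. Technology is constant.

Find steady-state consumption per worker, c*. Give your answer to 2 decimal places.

Steady state requires s·f(k) = (n + δ)·k, i.e. s·k^α = (n + δ)·k.
Dividing both sides by k: k^(1−α) = s / (n + δ).
k^0.64 = 0.44 / (0.006 + 0.116) = 0.44 / 0.122 = 3.6066
k* = 3.6066^(1/0.64) ≈ 7.4211
y* = (k*)^α = 7.4211^0.36 ≈ 2.0576
c* = (1 − s)·y* = (1 − 0.44) × 2.0576 ≈ 1.1523

c* = 1.15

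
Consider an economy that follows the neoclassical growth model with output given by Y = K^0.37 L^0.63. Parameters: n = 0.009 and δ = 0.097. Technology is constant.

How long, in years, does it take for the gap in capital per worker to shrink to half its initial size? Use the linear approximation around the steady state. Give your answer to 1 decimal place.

Near the steady state the convergence rate is λ = (1 − α)(n + δ).
λ = (1 − 0.37) × 0.106 = 0.63 × 0.106 = 0.06678
Half-life = ln 2 / λ = 0.6931 / 0.06678 ≈ 10.38 years

t_½ ≈ 10.4 years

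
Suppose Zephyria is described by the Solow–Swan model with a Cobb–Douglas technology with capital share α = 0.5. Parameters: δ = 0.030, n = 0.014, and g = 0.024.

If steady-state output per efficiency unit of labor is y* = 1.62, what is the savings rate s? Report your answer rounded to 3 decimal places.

s ≈ 0.110

In steady state, investment equals break-even investment: s·k^α = (n + g + δ)·k.
Since y* = [s/(n + g + δ)]^(α/(1−α)), we have s/(n + g + δ) = (y*)^((1−α)/α) = 1.62^1 = 1.6200.
Therefore s = 1.6200 × (n + g + δ) = 1.6200 × 0.068 = 0.1102.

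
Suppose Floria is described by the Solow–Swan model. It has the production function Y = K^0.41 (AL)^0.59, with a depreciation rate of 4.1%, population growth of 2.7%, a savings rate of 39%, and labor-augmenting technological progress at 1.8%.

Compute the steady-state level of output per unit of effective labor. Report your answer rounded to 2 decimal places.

y* ≈ 2.86

Steady state requires s·f(k) = (n + g + δ)·k, i.e. s·k^α = (n + g + δ)·k.
Dividing both sides by k: k^(1−α) = s / (n + g + δ).
k^0.59 = 0.39 / (0.027 + 0.018 + 0.041) = 0.39 / 0.086 = 4.5349
k* = 4.5349^(1/0.59) ≈ 12.9666
y* = (k*)^α = 12.9666^0.41 ≈ 2.8593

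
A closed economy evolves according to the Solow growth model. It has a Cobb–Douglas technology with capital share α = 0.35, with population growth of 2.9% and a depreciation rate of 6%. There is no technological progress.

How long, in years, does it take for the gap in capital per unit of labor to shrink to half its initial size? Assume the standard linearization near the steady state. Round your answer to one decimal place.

about 12.0 years

Near the steady state the convergence rate is λ = (1 − α)(n + δ).
λ = (1 − 0.35) × 0.089 = 0.65 × 0.089 = 0.05785
Half-life = ln 2 / λ = 0.6931 / 0.05785 ≈ 11.98 years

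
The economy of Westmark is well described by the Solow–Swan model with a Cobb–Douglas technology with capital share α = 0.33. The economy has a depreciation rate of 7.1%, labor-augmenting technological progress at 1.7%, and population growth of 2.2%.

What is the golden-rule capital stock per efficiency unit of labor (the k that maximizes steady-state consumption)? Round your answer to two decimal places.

k_gold ≈ 5.15

The golden rule sets f'(k) = n + g + δ, i.e. α·k^(α−1) = n + g + δ.
So k^(1−α) = α / (n + g + δ) = 0.33 / 0.110 = 3.0000.
k_gold = 3.0000^(1/0.67) ≈ 5.1537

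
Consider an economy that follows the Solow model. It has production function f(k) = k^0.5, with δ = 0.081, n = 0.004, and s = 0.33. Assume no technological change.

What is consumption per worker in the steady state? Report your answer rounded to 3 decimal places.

Steady state requires s·f(k) = (n + δ)·k, i.e. s·k^α = (n + δ)·k.
Rearranging, k^(1−α) = s / (n + δ).
k^0.5 = 0.33 / (0.004 + 0.081) = 0.33 / 0.085 = 3.8824
k* = 3.8824^(1/0.5) ≈ 15.0730
y* = (k*)^α = 15.0730^0.5 ≈ 3.8824
c* = (1 − s)·y* = (1 − 0.33) × 3.8824 ≈ 2.6012

c* = 2.601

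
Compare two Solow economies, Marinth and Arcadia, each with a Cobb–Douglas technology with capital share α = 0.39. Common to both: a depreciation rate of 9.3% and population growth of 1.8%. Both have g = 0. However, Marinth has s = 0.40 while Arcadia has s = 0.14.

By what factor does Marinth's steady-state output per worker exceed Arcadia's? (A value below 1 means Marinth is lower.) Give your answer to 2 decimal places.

ratio ≈ 1.96

Steady-state y* = [s/(n + δ)]^(α/(1−α)), so the ratio is [ (s_M/(n + δ)_M) / (s_A/(n + δ)_A) ]^0.6393.
s_M/(n + δ)_M = 0.40/0.111 = 3.6036; s_A/(n + δ)_A = 0.14/0.111 = 1.2613.
Ratio = (3.6036/1.2613)^0.6393 = 2.8571^0.6393 ≈ 1.9565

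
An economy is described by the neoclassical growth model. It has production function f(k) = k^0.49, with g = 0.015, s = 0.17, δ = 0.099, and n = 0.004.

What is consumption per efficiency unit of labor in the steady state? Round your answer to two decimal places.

In steady state, investment equals break-even investment: s·k^α = (n + g + δ)·k.
Rearranging, k^(1−α) = s / (n + g + δ).
k^0.51 = 0.17 / (0.004 + 0.015 + 0.099) = 0.17 / 0.118 = 1.4407
k* = 1.4407^(1/0.51) ≈ 2.0461
y* = (k*)^α = 2.0461^0.49 ≈ 1.4202
c* = (1 − s)·y* = (1 − 0.17) × 1.4202 ≈ 1.1788

c* = 1.18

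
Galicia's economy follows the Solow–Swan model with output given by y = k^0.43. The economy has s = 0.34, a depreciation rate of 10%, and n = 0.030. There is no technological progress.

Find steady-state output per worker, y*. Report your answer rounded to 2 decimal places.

y* = 2.07

Steady state requires s·f(k) = (n + δ)·k, i.e. s·k^α = (n + δ)·k.
Rearranging, k^(1−α) = s / (n + δ).
k^0.57 = 0.34 / (0.030 + 0.100) = 0.34 / 0.130 = 2.6154
k* = 2.6154^(1/0.57) ≈ 5.4016
y* = (k*)^α = 5.4016^0.43 ≈ 2.0653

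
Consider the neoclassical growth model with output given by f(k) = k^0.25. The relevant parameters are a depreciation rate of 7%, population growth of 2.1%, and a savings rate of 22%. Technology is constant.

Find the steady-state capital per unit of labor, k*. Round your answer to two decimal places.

In steady state, investment equals break-even investment: s·k^α = (n + δ)·k.
Dividing both sides by k: k^(1−α) = s / (n + δ).
k^0.75 = 0.22 / (0.021 + 0.070) = 0.22 / 0.091 = 2.4176
k* = 2.4176^(1/0.75) ≈ 3.2447

k* = 3.24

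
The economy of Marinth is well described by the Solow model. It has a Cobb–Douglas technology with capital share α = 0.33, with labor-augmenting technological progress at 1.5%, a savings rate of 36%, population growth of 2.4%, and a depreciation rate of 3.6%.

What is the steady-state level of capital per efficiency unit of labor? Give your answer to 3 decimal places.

At the steady state, Δk = 0, so s·k^α = (n + g + δ)·k.
Rearranging, k^(1−α) = s / (n + g + δ).
k^0.67 = 0.36 / (0.024 + 0.015 + 0.036) = 0.36 / 0.075 = 4.8000
k* = 4.8000^(1/0.67) ≈ 10.3939

k* = 10.394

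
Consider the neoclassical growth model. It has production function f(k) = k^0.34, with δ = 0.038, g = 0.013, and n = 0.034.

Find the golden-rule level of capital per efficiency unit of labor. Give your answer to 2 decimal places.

k_gold ≈ 8.17

The golden rule sets f'(k) = n + g + δ, i.e. α·k^(α−1) = n + g + δ.
So k^(1−α) = α / (n + g + δ) = 0.34 / 0.085 = 4.0000.
k_gold = 4.0000^(1/0.66) ≈ 8.1698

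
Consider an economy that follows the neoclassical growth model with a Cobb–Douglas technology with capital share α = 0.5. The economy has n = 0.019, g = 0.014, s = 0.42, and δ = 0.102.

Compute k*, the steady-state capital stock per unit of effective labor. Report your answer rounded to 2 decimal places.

k* ≈ 9.68

At the steady state, Δk = 0, so s·k^α = (n + g + δ)·k.
Dividing both sides by k: k^(1−α) = s / (n + g + δ).
k^0.5 = 0.42 / (0.019 + 0.014 + 0.102) = 0.42 / 0.135 = 3.1111
k* = 3.1111^(1/0.5) ≈ 9.6789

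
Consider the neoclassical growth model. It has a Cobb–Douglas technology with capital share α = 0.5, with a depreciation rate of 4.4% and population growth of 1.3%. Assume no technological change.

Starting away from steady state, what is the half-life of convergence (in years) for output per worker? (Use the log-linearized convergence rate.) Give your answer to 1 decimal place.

Near the steady state the convergence rate is λ = (1 − α)(n + δ).
λ = (1 − 0.5) × 0.057 = 0.5 × 0.057 = 0.0285
Half-life = ln 2 / λ = 0.6931 / 0.0285 ≈ 24.32 years

about 24.3 years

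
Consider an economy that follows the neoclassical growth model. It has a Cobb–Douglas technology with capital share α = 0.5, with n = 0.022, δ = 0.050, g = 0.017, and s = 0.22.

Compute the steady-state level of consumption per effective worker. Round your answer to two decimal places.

c* ≈ 1.93

In steady state, investment equals break-even investment: s·k^α = (n + g + δ)·k.
Rearranging, k^(1−α) = s / (n + g + δ).
k^0.5 = 0.22 / (0.022 + 0.017 + 0.050) = 0.22 / 0.089 = 2.4719
k* = 2.4719^(1/0.5) ≈ 6.1103
y* = (k*)^α = 6.1103^0.5 ≈ 2.4719
c* = (1 − s)·y* = (1 − 0.22) × 2.4719 ≈ 1.9281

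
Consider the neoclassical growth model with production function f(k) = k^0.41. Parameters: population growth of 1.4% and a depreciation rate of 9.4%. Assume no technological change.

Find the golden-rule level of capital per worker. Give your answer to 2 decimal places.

The golden rule sets f'(k) = n + δ, i.e. α·k^(α−1) = n + δ.
So k^(1−α) = α / (n + δ) = 0.41 / 0.108 = 3.7963.
k_gold = 3.7963^(1/0.59) ≈ 9.5933

k_gold ≈ 9.59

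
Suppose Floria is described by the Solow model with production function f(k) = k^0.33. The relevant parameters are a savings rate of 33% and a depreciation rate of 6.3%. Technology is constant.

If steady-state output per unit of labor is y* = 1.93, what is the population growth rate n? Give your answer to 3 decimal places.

n ≈ 0.024

In steady state, investment equals break-even investment: s·k^α = (n + δ)·k.
Since y* = [s/(n + δ)]^(α/(1−α)), we have s/(n + δ) = (y*)^((1−α)/α) = 1.93^2.0303 = 3.7999.
Therefore n + δ = s / 3.7999 = 0.33 / 3.7999 = 0.0868, so n = 0.0868 − 0.063 = 0.0238.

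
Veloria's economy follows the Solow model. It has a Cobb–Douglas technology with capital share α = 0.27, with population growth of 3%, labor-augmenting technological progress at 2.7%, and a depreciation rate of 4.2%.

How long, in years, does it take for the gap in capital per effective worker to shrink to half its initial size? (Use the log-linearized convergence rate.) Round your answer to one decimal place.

Near the steady state the convergence rate is λ = (1 − α)(n + g + δ).
λ = (1 − 0.27) × 0.099 = 0.73 × 0.099 = 0.07227
Half-life = ln 2 / λ = 0.6931 / 0.07227 ≈ 9.59 years

about 9.6 years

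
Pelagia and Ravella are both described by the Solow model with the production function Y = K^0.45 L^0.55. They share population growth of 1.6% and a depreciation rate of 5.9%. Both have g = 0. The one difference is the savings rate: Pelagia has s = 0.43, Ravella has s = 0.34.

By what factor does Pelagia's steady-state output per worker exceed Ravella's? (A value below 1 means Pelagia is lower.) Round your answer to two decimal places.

y*_P / y*_R ≈ 1.21

Steady-state y* = [s/(n + δ)]^(α/(1−α)), so the ratio is [ (s_P/(n + δ)_P) / (s_R/(n + δ)_R) ]^0.8182.
s_P/(n + δ)_P = 0.43/0.075 = 5.7333; s_R/(n + δ)_R = 0.34/0.075 = 4.5333.
Ratio = (5.7333/4.5333)^0.8182 = 1.2647^0.8182 ≈ 1.2118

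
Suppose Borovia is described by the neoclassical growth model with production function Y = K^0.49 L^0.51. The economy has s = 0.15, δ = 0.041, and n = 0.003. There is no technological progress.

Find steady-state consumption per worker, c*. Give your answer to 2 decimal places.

In steady state, investment equals break-even investment: s·k^α = (n + δ)·k.
Rearranging, k^(1−α) = s / (n + δ).
k^0.51 = 0.15 / (0.003 + 0.041) = 0.15 / 0.044 = 3.4091
k* = 3.4091^(1/0.51) ≈ 11.0762
y* = (k*)^α = 11.0762^0.49 ≈ 3.2490
c* = (1 − s)·y* = (1 − 0.15) × 3.2490 ≈ 2.7617

c* = 2.76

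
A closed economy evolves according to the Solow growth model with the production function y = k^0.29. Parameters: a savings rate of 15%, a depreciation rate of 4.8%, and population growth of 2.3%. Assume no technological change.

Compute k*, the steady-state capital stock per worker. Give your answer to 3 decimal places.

k* ≈ 2.868

In steady state, investment equals break-even investment: s·k^α = (n + δ)·k.
Dividing both sides by k: k^(1−α) = s / (n + δ).
k^0.71 = 0.15 / (0.023 + 0.048) = 0.15 / 0.071 = 2.1127
k* = 2.1127^(1/0.71) ≈ 2.8676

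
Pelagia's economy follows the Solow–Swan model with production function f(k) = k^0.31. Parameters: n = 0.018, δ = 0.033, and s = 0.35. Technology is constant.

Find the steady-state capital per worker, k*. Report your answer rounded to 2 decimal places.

k* = 16.30

At the steady state, Δk = 0, so s·k^α = (n + δ)·k.
Dividing both sides by k: k^(1−α) = s / (n + δ).
k^0.69 = 0.35 / (0.018 + 0.033) = 0.35 / 0.051 = 6.8627
k* = 6.8627^(1/0.69) ≈ 16.3047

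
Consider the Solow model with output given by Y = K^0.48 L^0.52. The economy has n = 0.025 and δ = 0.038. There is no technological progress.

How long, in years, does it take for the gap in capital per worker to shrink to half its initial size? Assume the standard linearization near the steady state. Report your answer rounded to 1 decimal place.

Near the steady state the convergence rate is λ = (1 − α)(n + δ).
λ = (1 − 0.48) × 0.063 = 0.52 × 0.063 = 0.03276
Half-life = ln 2 / λ = 0.6931 / 0.03276 ≈ 21.16 years

about 21.2 years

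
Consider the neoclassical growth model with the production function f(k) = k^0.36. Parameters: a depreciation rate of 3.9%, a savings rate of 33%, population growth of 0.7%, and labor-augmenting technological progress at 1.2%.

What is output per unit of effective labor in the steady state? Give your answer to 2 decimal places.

y* = 2.66

Steady state requires s·f(k) = (n + g + δ)·k, i.e. s·k^α = (n + g + δ)·k.
Rearranging, k^(1−α) = s / (n + g + δ).
k^0.64 = 0.33 / (0.007 + 0.012 + 0.039) = 0.33 / 0.058 = 5.6897
k* = 5.6897^(1/0.64) ≈ 15.1296
y* = (k*)^α = 15.1296^0.36 ≈ 2.6591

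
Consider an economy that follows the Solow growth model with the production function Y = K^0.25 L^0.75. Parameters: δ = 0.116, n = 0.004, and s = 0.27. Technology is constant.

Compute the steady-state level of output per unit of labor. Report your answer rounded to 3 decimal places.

Steady state requires s·f(k) = (n + δ)·k, i.e. s·k^α = (n + δ)·k.
Dividing both sides by k: k^(1−α) = s / (n + δ).
k^0.75 = 0.27 / (0.004 + 0.116) = 0.27 / 0.120 = 2.2500
k* = 2.2500^(1/0.75) ≈ 2.9483
y* = (k*)^α = 2.9483^0.25 ≈ 1.3104

y* = 1.310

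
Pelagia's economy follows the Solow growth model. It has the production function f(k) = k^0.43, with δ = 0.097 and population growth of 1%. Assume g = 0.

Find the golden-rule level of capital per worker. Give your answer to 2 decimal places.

The golden rule sets f'(k) = n + δ, i.e. α·k^(α−1) = n + δ.
So k^(1−α) = α / (n + δ) = 0.43 / 0.107 = 4.0187.
k_gold = 4.0187^(1/0.57) ≈ 11.4762

k_gold ≈ 11.48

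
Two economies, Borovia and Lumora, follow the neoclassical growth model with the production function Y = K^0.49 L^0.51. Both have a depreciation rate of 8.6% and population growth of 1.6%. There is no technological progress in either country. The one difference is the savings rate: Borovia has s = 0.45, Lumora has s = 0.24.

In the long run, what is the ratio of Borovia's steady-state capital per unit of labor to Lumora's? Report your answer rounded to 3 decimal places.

Steady-state k* = [s/(n + δ)]^(1/(1−α)), so the ratio is [ (s_B/(n + δ)_B) / (s_L/(n + δ)_L) ]^1.9608.
s_B/(n + δ)_B = 0.45/0.102 = 4.4118; s_L/(n + δ)_L = 0.24/0.102 = 2.3529.
Ratio = (4.4118/2.3529)^1.9608 = 1.8750^1.9608 ≈ 3.4301

k*_B / k*_L ≈ 3.430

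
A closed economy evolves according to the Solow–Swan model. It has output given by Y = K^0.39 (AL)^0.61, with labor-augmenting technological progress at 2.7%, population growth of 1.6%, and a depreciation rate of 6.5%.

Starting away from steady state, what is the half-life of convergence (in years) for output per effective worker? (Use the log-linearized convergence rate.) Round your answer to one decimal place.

Near the steady state the convergence rate is λ = (1 − α)(n + g + δ).
λ = (1 − 0.39) × 0.108 = 0.61 × 0.108 = 0.06588
Half-life = ln 2 / λ = 0.6931 / 0.06588 ≈ 10.52 years

t_½ ≈ 10.5 years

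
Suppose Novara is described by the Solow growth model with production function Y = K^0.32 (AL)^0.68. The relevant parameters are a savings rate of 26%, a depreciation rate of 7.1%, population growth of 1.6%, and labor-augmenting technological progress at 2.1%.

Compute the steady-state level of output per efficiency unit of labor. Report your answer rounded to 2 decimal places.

y* = 1.51

In steady state, investment equals break-even investment: s·k^α = (n + g + δ)·k.
Rearranging, k^(1−α) = s / (n + g + δ).
k^0.68 = 0.26 / (0.016 + 0.021 + 0.071) = 0.26 / 0.108 = 2.4074
k* = 2.4074^(1/0.68) ≈ 3.6400
y* = (k*)^α = 3.6400^0.32 ≈ 1.5120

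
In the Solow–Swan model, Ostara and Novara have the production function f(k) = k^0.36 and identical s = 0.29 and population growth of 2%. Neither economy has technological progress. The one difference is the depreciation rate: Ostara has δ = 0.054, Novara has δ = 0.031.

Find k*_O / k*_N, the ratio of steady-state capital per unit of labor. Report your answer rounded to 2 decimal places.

ratio ≈ 0.56

Steady-state k* = [s/(n + δ)]^(1/(1−α)), so the ratio is [ (s_O/(n + δ)_O) / (s_N/(n + δ)_N) ]^1.5625.
s_O/(n + δ)_O = 0.29/0.074 = 3.9189; s_N/(n + δ)_N = 0.29/0.051 = 5.6863.
Ratio = (3.9189/5.6863)^1.5625 = 0.6892^1.5625 ≈ 0.5590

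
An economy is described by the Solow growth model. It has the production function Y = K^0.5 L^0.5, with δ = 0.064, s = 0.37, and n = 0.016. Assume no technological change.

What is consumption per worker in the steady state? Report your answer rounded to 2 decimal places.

c* ≈ 2.91

At the steady state, Δk = 0, so s·k^α = (n + δ)·k.
Dividing both sides by k: k^(1−α) = s / (n + δ).
k^0.5 = 0.37 / (0.016 + 0.064) = 0.37 / 0.080 = 4.6250
k* = 4.6250^(1/0.5) ≈ 21.3906
y* = (k*)^α = 21.3906^0.5 ≈ 4.6250
c* = (1 − s)·y* = (1 − 0.37) × 4.6250 ≈ 2.9138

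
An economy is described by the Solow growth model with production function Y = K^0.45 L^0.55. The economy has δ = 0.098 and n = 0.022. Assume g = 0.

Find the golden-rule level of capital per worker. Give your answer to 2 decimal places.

k_gold ≈ 11.06

The golden rule sets f'(k) = n + δ, i.e. α·k^(α−1) = n + δ.
So k^(1−α) = α / (n + δ) = 0.45 / 0.120 = 3.7500.
k_gold = 3.7500^(1/0.55) ≈ 11.0584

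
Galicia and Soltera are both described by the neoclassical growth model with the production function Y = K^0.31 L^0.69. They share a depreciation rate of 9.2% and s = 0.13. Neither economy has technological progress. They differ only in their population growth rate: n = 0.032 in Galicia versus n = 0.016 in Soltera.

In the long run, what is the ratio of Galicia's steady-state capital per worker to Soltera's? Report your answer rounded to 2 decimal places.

ratio ≈ 0.82

Steady-state k* = [s/(n + δ)]^(1/(1−α)), so the ratio is [ (s_G/(n + δ)_G) / (s_S/(n + δ)_S) ]^1.4493.
s_G/(n + δ)_G = 0.13/0.124 = 1.0484; s_S/(n + δ)_S = 0.13/0.108 = 1.2037.
Ratio = (1.0484/1.2037)^1.4493 = 0.8710^1.4493 ≈ 0.8186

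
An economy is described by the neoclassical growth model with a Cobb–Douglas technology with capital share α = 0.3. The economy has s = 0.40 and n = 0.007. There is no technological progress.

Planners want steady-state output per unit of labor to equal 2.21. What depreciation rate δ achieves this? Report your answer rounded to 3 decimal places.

δ ≈ 0.056

Steady state requires s·f(k) = (n + δ)·k, i.e. s·k^α = (n + δ)·k.
Since y* = [s/(n + δ)]^(α/(1−α)), we have s/(n + δ) = (y*)^((1−α)/α) = 2.21^2.3333 = 6.3617.
Therefore n + δ = s / 6.3617 = 0.40 / 6.3617 = 0.0629, so δ = 0.0629 − 0.007 = 0.0559.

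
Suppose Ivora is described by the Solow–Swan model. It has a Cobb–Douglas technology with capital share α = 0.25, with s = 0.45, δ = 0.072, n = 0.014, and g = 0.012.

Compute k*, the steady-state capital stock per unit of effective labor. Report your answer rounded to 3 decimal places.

Steady state requires s·f(k) = (n + g + δ)·k, i.e. s·k^α = (n + g + δ)·k.
Rearranging, k^(1−α) = s / (n + g + δ).
k^0.75 = 0.45 / (0.014 + 0.012 + 0.072) = 0.45 / 0.098 = 4.5918
k* = 4.5918^(1/0.75) ≈ 7.6321

k* ≈ 7.632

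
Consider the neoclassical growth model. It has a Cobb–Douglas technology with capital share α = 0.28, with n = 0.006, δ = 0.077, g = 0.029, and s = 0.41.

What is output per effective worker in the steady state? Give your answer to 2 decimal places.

y* ≈ 1.66

At the steady state, Δk = 0, so s·k^α = (n + g + δ)·k.
Rearranging, k^(1−α) = s / (n + g + δ).
k^0.72 = 0.41 / (0.006 + 0.029 + 0.077) = 0.41 / 0.112 = 3.6607
k* = 3.6607^(1/0.72) ≈ 6.0636
y* = (k*)^α = 6.0636^0.28 ≈ 1.6564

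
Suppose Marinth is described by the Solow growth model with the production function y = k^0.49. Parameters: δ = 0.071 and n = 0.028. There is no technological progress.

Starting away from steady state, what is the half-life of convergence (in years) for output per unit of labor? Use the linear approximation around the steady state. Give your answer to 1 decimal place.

half-life ≈ 13.7 years

Near the steady state the convergence rate is λ = (1 − α)(n + δ).
λ = (1 − 0.49) × 0.099 = 0.51 × 0.099 = 0.05049
Half-life = ln 2 / λ = 0.6931 / 0.05049 ≈ 13.73 years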